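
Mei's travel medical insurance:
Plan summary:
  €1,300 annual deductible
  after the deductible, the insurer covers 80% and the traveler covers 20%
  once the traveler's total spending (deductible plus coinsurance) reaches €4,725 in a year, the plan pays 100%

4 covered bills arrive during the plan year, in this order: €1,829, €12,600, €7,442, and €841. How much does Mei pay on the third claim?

€799.20

Claim 1 (€1,829): deductible takes €1,300, €529 remains; traveler's 20% is €105.80. Traveler owes €1,405.80 (running OOP €1,405.80).
Claim 2 (€12,600): deductible already satisfied, so traveler's share is 20% × €12,600 = €2,520. Cost to traveler: €2,520. OOP to date €3,925.80.
Claim 3 (€7,442): deductible met; 20% of €7,442 = €1,488.40. OOP would hit €5,414.20 > €4,725, so the cap limits the traveler to €4,725 − €3,925.80 = €799.20.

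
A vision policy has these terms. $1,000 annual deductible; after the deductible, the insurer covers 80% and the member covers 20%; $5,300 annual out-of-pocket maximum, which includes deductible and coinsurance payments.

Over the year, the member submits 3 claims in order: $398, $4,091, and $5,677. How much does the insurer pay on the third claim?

Claim 1 ($398): entire amount goes to the deductible. Member owes $398 (running OOP $398). Insurer: $398 − $398 = $0.
Claim 2 ($4,091): $602 to deductible, leaving $3,489; 20% of $3,489 = $697.80. Member owes $1,299.80 (running OOP $1,697.80). Plan pays $4,091 − $1,299.80 = $2,791.20.
Claim 3 ($5,677): deductible already satisfied, so member's share is 20% × $5,677 = $1,135.40. Cost to member: $1,135.40. OOP to date $2,833.20. Plan pays $5,677 − $1,135.40 = $4,541.60.

$4,541.60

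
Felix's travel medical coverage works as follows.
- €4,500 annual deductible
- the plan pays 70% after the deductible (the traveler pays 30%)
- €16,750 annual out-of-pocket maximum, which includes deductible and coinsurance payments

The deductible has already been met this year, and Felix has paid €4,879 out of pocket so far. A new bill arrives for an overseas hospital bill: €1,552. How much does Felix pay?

With the deductible met, the entire €1,552 is subject to coinsurance.
30% of €1,552 = €465.60 falls to the traveler.
Total out-of-pocket so far would be €4,879 + €465.60 = €5,344.60, below the €16,750 cap — no reduction.

€465.60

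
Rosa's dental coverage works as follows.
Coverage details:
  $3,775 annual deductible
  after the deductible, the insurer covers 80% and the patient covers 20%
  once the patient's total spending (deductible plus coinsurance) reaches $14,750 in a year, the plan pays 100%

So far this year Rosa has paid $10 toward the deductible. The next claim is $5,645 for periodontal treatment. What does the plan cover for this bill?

$1,504

$10 of the $3,775 deductible is already met, leaving $3,765.
After the $3,765 deductible portion, $5,645 − $3,765 = $1,880 is subject to coinsurance.
Coinsurance: $1,880 × 20% = $376.
So the patient owes $3,765 + $376 = $4,141 before any cap.
Year-to-date out-of-pocket becomes $10 + $4,141 = $4,151, still under the $14,750 maximum, so no cap applies.
The insurer covers the remainder: $5,645 − $4,141 = $1,504.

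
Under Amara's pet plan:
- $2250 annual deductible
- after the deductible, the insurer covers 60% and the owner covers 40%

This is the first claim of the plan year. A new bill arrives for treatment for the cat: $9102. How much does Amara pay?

$4990.80

The full $2250 deductible is still open; $2250 of this bill applies to it.
That leaves $9102 − $2250 = $6852 for coinsurance.
40% of $6852 = $2740.80 falls to the owner.
That puts the owner's cost at $2250 + $2740.80 = $4990.80.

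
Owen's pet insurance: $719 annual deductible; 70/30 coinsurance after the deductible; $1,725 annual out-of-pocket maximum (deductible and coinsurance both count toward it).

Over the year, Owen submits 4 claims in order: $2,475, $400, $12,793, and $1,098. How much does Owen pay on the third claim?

$359.20

Claim 1 — $2,475: $719 finishes the deductible; $1,756 goes to coinsurance; owner's 30% is $526.80. Owner pays $1,245.80; OOP now $1,245.80.
Claim 2 — $400: 30% coinsurance on $400 = $120. Owner owes $120 (running OOP $1,365.80).
Claim 3 — $12,793: 30% coinsurance on $12,793 = $3,837.90. That would push OOP to $5,203.70, over the $1,725 cap, so owner pays $1,725 − $1,365.80 = $359.20.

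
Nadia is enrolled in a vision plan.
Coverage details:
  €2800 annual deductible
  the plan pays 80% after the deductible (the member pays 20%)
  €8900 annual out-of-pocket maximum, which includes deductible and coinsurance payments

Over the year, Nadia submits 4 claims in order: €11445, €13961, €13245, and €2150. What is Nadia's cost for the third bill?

€1578.80

Claim 1 (€11445): €2800 to deductible, leaving €8645; 20% of €8645 = €1729. Member owes €4529 (running OOP €4529).
Claim 2 (€13961): 20% coinsurance on €13961 = €2792.20. Cost to member: €2792.20. OOP to date €7321.20.
Claim 3 (€13245): 20% coinsurance on €13245 = €2649. OOP would hit €9970.20 > €8900, so the cap limits the member to €8900 − €7321.20 = €1578.80.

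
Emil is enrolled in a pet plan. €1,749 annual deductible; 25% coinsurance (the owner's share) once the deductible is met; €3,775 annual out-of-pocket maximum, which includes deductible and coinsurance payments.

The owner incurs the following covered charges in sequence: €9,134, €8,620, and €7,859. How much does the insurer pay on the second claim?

€8,440.25

Bill 1, €9,134: deductible takes €1,749, €7,385 remains; coinsurance €7,385 × 25% = €1,846.25. Cost to owner: €3,595.25. OOP to date €3,595.25. Insurer: €9,134 − €3,595.25 = €5,538.75.
Bill 2, €8,620: deductible met; 25% of €8,620 = €2,155. OOP would hit €5,750.25 > €3,775, so the cap limits the owner to €3,775 − €3,595.25 = €179.75. Plan pays €8,620 − €179.75 = €8,440.25.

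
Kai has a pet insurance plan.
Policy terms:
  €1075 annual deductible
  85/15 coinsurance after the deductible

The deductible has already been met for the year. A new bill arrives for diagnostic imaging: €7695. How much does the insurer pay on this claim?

The deductible is already satisfied, so the full bill goes to coinsurance.
Coinsurance: €7695 × 15% = €1154.25.
Insurer pays the balance: €7695 − €1154.25 = €6540.75.

€6540.75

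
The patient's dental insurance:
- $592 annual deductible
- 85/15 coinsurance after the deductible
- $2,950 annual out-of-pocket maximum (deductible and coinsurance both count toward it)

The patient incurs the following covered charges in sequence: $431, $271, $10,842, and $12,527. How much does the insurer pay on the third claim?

$9,215.70

Claim 1 ($431): fully absorbed by the deductible. Patient owes $431 (running OOP $431). Plan pays $431 − $431 = $0.
Claim 2 ($271): $161 finishes the deductible; $110 goes to coinsurance; coinsurance $110 × 15% = $16.50. Cost to patient: $177.50. OOP to date $608.50. Insurer: $271 − $177.50 = $93.50.
Claim 3 ($10,842): deductible already satisfied, so patient's share is 15% × $10,842 = $1,626.30. Patient owes $1,626.30 (running OOP $2,234.80). Insurer: $10,842 − $1,626.30 = $9,215.70.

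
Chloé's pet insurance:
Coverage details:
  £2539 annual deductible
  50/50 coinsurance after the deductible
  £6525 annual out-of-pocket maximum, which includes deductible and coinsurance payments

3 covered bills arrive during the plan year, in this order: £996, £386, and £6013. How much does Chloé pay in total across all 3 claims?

£4967

Bill 1, £996: entire amount goes to the deductible. Owner pays £996; OOP now £996.
Bill 2, £386: fully absorbed by the deductible. Owner pays £386; OOP now £1382.
Bill 3, £6013: £1157 finishes the deductible; £4856 goes to coinsurance; coinsurance £4856 × 50% = £2428. Owner pays £3585; OOP now £4967.
Summing the owner's payments: £996 + £386 + £3585 = £4967.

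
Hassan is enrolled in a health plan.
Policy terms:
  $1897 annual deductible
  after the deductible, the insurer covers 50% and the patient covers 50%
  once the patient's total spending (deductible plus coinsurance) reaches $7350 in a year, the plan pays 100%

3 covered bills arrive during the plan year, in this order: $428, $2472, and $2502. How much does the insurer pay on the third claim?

Claim 1 ($428): fully absorbed by the deductible. Patient owes $428 (running OOP $428). Plan pays $428 − $428 = $0.
Claim 2 ($2472): deductible takes $1469, $1003 remains; coinsurance $1003 × 50% = $501.50. Patient owes $1970.50 (running OOP $2398.50). Plan pays $2472 − $1970.50 = $501.50.
Claim 3 ($2502): deductible met; 50% of $2502 = $1251. Cost to patient: $1251. OOP to date $3649.50. Insurer: $2502 − $1251 = $1251.

$1251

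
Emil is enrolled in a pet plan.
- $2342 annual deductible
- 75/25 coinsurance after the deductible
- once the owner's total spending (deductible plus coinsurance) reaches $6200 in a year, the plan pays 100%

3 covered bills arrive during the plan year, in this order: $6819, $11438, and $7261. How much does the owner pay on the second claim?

#1 ($6819): $2342 finishes the deductible; $4477 goes to coinsurance; 25% of $4477 = $1119.25. Owner owes $3461.25 (running OOP $3461.25).
#2 ($11438): 25% coinsurance on $11438 = $2859.50. OOP would hit $6320.75 > $6200, so the cap limits the owner to $6200 − $3461.25 = $2738.75.

$2738.75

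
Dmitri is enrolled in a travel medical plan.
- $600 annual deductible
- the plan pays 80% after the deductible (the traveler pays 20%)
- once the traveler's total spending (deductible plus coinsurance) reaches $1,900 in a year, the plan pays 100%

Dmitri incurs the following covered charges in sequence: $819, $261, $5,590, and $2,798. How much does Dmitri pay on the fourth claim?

Bill 1, $819: $600 finishes the deductible; $219 goes to coinsurance; traveler's 20% is $43.80. Cost to traveler: $643.80. OOP to date $643.80.
Bill 2, $261: deductible already satisfied, so traveler's share is 20% × $261 = $52.20. Cost to traveler: $52.20. OOP to date $696.
Bill 3, $5,590: deductible already satisfied, so traveler's share is 20% × $5,590 = $1,118. Cost to traveler: $1,118. OOP to date $1,814.
Bill 4, $2,798: deductible already satisfied, so traveler's share is 20% × $2,798 = $559.60. Adding that to $1,814 gives $2,373.60, past the $1,900 cap; traveler pays only $1,900 − $1,814 = $86.

$86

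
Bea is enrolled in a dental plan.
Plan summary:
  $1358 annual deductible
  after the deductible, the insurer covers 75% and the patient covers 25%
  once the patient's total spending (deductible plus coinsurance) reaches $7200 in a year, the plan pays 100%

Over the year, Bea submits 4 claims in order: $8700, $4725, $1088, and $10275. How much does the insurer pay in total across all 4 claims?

$17588

Bill 1, $8700: $1358 finishes the deductible; $7342 goes to coinsurance; patient's 25% is $1835.50. Patient owes $3193.50 (running OOP $3193.50). Plan pays $8700 − $3193.50 = $5506.50.
Bill 2, $4725: deductible already satisfied, so patient's share is 25% × $4725 = $1181.25. Patient owes $1181.25 (running OOP $4374.75). Plan pays $4725 − $1181.25 = $3543.75.
Bill 3, $1088: deductible met; 25% of $1088 = $272. Cost to patient: $272. OOP to date $4646.75. Insurer: $1088 − $272 = $816.
Bill 4, $10275: 25% coinsurance on $10275 = $2568.75. Adding that to $4646.75 gives $7215.50, past the $7200 cap; patient pays only $7200 − $4646.75 = $2553.25. Insurer: $10275 − $2553.25 = $7721.75.
Insurer total: $5506.50 + $3543.75 + $816 + $7721.75 = $17588.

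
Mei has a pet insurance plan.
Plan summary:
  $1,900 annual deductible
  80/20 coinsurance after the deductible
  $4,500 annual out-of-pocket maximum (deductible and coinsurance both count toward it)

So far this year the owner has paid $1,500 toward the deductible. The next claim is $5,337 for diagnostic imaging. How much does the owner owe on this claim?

$1,387.40

$1,500 of the $1,900 deductible is already met, leaving $400.
After the $400 deductible portion, $5,337 − $400 = $4,937 is subject to coinsurance.
Owner's 20% share of $4,937 is $987.40.
So the owner owes $400 + $987.40 = $1,387.40 before any cap.
Cumulative spending $1,500 + $1,387.40 = $2,887.40 stays under the $4,500 maximum.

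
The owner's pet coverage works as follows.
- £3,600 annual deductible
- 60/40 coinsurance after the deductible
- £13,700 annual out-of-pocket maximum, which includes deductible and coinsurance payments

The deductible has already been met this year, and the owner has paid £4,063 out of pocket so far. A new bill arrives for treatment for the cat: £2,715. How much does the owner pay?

The deductible is already satisfied, so the full bill goes to coinsurance.
40% of £2,715 = £1,086 falls to the owner.
Year-to-date out-of-pocket becomes £4,063 + £1,086 = £5,149, still under the £13,700 maximum, so no cap applies.

£1,086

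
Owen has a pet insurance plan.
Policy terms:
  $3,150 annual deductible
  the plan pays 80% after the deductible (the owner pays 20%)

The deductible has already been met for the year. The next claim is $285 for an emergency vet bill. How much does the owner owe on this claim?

$57

With the deductible met, the entire $285 is subject to coinsurance.
20% of $285 = $57 falls to the owner.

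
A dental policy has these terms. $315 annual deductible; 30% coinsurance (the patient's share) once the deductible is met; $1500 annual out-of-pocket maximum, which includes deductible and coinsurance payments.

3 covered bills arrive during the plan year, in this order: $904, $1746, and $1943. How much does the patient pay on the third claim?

$484.50

Bill 1, $904: $315 finishes the deductible; $589 goes to coinsurance; coinsurance $589 × 30% = $176.70. Patient pays $491.70; OOP now $491.70.
Bill 2, $1746: deductible met; 30% of $1746 = $523.80. Patient pays $523.80; OOP now $1015.50.
Bill 3, $1943: deductible already satisfied, so patient's share is 30% × $1943 = $582.90. That would push OOP to $1598.40, over the $1500 cap, so patient pays $1500 − $1015.50 = $484.50.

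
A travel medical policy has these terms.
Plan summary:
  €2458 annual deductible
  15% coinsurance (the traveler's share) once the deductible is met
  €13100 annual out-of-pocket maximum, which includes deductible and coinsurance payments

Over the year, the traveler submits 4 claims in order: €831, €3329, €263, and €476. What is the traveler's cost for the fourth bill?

Claim 1 (€831): entire amount goes to the deductible. Traveler owes €831 (running OOP €831).
Claim 2 (€3329): €1627 finishes the deductible; €1702 goes to coinsurance; coinsurance €1702 × 15% = €255.30. Traveler pays €1882.30; OOP now €2713.30.
Claim 3 (€263): deductible met; 15% of €263 = €39.45. Traveler pays €39.45; OOP now €2752.75.
Claim 4 (€476): deductible met; 15% of €476 = €71.40. Traveler owes €71.40 (running OOP €2824.15).

€71.40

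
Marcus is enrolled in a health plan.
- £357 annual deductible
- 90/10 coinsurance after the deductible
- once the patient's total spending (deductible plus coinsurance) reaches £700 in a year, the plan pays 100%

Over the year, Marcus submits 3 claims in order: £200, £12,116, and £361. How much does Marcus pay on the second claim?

£500

Claim 1 — £200: fully absorbed by the deductible. Cost to patient: £200. OOP to date £200.
Claim 2 — £12,116: £157 to deductible, leaving £11,959; 10% of £11,959 = £1,195.90. Claim cost before the cap: £157 + £1,195.90 = £1,352.90. Adding that to £200 gives £1,552.90, past the £700 cap; patient pays only £700 − £200 = £500.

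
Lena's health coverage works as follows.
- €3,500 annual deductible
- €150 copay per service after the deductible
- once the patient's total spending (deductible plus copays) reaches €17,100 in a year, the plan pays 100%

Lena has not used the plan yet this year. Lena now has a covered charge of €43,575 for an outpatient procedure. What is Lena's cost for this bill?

€3,650

Deductible not yet touched, so the first €3,500 of the bill goes to the deductible.
The remaining €40,075 (= €43,575 − €3,500) moves to the copay.
Copay on this service: €150.
That puts the patient's cost at €3,500 + €150 = €3,650 before any cap.
Total out-of-pocket so far would be €0 + €3,650 = €3,650, below the €17,100 cap — no reduction.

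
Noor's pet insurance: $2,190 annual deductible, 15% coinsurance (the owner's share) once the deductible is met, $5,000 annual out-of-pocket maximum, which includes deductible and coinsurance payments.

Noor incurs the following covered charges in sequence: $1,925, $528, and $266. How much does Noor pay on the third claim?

#1 ($1,925): all of it applies to the deductible. Owner pays $1,925; OOP now $1,925.
#2 ($528): $265 finishes the deductible; $263 goes to coinsurance; 15% of $263 = $39.45. Owner pays $304.45; OOP now $2,229.45.
#3 ($266): deductible met; 15% of $266 = $39.90. Owner pays $39.90; OOP now $2,269.35.

$39.90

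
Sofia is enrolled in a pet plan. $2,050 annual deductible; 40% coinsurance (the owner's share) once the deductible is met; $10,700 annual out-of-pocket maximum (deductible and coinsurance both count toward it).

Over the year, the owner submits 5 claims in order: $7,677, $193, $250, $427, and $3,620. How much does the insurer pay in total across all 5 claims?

$6,070.20

#1 ($7,677): deductible takes $2,050, $5,627 remains; 40% of $5,627 = $2,250.80. Owner pays $4,300.80; OOP now $4,300.80. Plan pays $7,677 − $4,300.80 = $3,376.20.
#2 ($193): 40% coinsurance on $193 = $77.20. Owner owes $77.20 (running OOP $4,378). Plan pays $193 − $77.20 = $115.80.
#3 ($250): deductible already satisfied, so owner's share is 40% × $250 = $100. Owner pays $100; OOP now $4,478. Plan pays $250 − $100 = $150.
#4 ($427): 40% coinsurance on $427 = $170.80. Owner pays $170.80; OOP now $4,648.80. Insurer: $427 − $170.80 = $256.20.
#5 ($3,620): deductible already satisfied, so owner's share is 40% × $3,620 = $1,448. Owner pays $1,448; OOP now $6,096.80. Plan pays $3,620 − $1,448 = $2,172.
Insurer total: $3,376.20 + $115.80 + $150 + $256.20 + $2,172 = $6,070.20.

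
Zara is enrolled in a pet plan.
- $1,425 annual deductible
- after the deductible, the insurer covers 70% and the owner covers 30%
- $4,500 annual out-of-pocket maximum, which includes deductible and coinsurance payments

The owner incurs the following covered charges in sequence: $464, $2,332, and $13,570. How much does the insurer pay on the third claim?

Bill 1, $464: all of it applies to the deductible. Cost to owner: $464. OOP to date $464. Insurer: $464 − $464 = $0.
Bill 2, $2,332: deductible takes $961, $1,371 remains; coinsurance $1,371 × 30% = $411.30. Owner pays $1,372.30; OOP now $1,836.30. Insurer: $2,332 − $1,372.30 = $959.70.
Bill 3, $13,570: deductible already satisfied, so owner's share is 30% × $13,570 = $4,071. OOP would hit $5,907.30 > $4,500, so the cap limits the owner to $4,500 − $1,836.30 = $2,663.70. Plan pays $13,570 − $2,663.70 = $10,906.30.

$10,906.30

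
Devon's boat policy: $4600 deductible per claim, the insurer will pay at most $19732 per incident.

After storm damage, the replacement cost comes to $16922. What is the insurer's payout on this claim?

$12322

After the deductible, $16922 − $4600 = $12322 remains.
$12322 ≤ $19732, so the limit doesn't bind; insurer pays $12322.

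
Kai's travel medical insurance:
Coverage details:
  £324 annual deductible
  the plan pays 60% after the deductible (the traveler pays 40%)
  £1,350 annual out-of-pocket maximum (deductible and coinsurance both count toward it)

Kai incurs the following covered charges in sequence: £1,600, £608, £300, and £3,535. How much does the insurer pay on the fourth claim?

£3,382.60

#1 (£1,600): deductible takes £324, £1,276 remains; coinsurance £1,276 × 40% = £510.40. Traveler owes £834.40 (running OOP £834.40). Plan pays £1,600 − £834.40 = £765.60.
#2 (£608): 40% coinsurance on £608 = £243.20. Traveler owes £243.20 (running OOP £1,077.60). Plan pays £608 − £243.20 = £364.80.
#3 (£300): 40% coinsurance on £300 = £120. Traveler owes £120 (running OOP £1,197.60). Insurer: £300 − £120 = £180.
#4 (£3,535): deductible already satisfied, so traveler's share is 40% × £3,535 = £1,414. Adding that to £1,197.60 gives £2,611.60, past the £1,350 cap; traveler pays only £1,350 − £1,197.60 = £152.40. Plan pays £3,535 − £152.40 = £3,382.60.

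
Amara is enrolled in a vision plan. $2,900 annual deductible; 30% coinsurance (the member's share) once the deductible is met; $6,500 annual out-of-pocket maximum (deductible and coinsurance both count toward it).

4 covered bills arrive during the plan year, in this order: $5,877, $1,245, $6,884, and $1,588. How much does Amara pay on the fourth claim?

Bill 1, $5,877: $2,900 to deductible, leaving $2,977; 30% of $2,977 = $893.10. Cost to member: $3,793.10. OOP to date $3,793.10.
Bill 2, $1,245: deductible met; 30% of $1,245 = $373.50. Member pays $373.50; OOP now $4,166.60.
Bill 3, $6,884: deductible already satisfied, so member's share is 30% × $6,884 = $2,065.20. Member pays $2,065.20; OOP now $6,231.80.
Bill 4, $1,588: 30% coinsurance on $1,588 = $476.40. That would push OOP to $6,708.20, over the $6,500 cap, so member pays $6,500 − $6,231.80 = $268.20.

$268.20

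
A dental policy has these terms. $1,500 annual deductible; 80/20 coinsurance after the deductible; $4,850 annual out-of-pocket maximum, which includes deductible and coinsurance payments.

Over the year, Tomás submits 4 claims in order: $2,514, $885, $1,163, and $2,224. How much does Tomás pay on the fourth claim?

Claim 1 — $2,514: $1,500 finishes the deductible; $1,014 goes to coinsurance; 20% of $1,014 = $202.80. Cost to patient: $1,702.80. OOP to date $1,702.80.
Claim 2 — $885: deductible already satisfied, so patient's share is 20% × $885 = $177. Patient owes $177 (running OOP $1,879.80).
Claim 3 — $1,163: deductible already satisfied, so patient's share is 20% × $1,163 = $232.60. Cost to patient: $232.60. OOP to date $2,112.40.
Claim 4 — $2,224: deductible already satisfied, so patient's share is 20% × $2,224 = $444.80. Patient owes $444.80 (running OOP $2,557.20).

$444.80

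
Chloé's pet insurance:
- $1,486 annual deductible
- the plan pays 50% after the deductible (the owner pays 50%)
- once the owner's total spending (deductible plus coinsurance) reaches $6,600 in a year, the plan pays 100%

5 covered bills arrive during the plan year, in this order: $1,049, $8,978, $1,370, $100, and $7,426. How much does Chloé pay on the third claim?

$685

#1 ($1,049): all of it applies to the deductible. Owner pays $1,049; OOP now $1,049.
#2 ($8,978): deductible takes $437, $8,541 remains; 50% of $8,541 = $4,270.50. Owner owes $4,707.50 (running OOP $5,756.50).
#3 ($1,370): deductible already satisfied, so owner's share is 50% × $1,370 = $685. Cost to owner: $685. OOP to date $6,441.50.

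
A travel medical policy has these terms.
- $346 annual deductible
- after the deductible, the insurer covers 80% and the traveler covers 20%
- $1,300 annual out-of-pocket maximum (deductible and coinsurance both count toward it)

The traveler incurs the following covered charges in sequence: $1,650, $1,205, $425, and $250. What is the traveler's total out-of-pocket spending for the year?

Bill 1, $1,650: $346 to deductible, leaving $1,304; 20% of $1,304 = $260.80. Traveler owes $606.80 (running OOP $606.80).
Bill 2, $1,205: deductible already satisfied, so traveler's share is 20% × $1,205 = $241. Traveler owes $241 (running OOP $847.80).
Bill 3, $425: deductible already satisfied, so traveler's share is 20% × $425 = $85. Traveler pays $85; OOP now $932.80.
Bill 4, $250: deductible already satisfied, so traveler's share is 20% × $250 = $50. Traveler owes $50 (running OOP $982.80).
Summing the traveler's payments: $606.80 + $241 + $85 + $50 = $982.80.

$982.80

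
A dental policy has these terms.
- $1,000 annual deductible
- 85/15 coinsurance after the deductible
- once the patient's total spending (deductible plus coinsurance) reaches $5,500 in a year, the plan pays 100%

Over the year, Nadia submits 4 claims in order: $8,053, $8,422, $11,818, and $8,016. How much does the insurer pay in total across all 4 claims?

$30,809

Bill 1, $8,053: $1,000 to deductible, leaving $7,053; coinsurance $7,053 × 15% = $1,057.95. Patient pays $2,057.95; OOP now $2,057.95. Insurer: $8,053 − $2,057.95 = $5,995.05.
Bill 2, $8,422: deductible already satisfied, so patient's share is 15% × $8,422 = $1,263.30. Patient owes $1,263.30 (running OOP $3,321.25). Plan pays $8,422 − $1,263.30 = $7,158.70.
Bill 3, $11,818: deductible met; 15% of $11,818 = $1,772.70. Patient pays $1,772.70; OOP now $5,093.95. Insurer: $11,818 − $1,772.70 = $10,045.30.
Bill 4, $8,016: deductible met; 15% of $8,016 = $1,202.40. That would push OOP to $6,296.35, over the $5,500 cap, so patient pays $5,500 − $5,093.95 = $406.05. Plan pays $8,016 − $406.05 = $7,609.95.
Insurer total: $5,995.05 + $7,158.70 + $10,045.30 + $7,609.95 = $30,809.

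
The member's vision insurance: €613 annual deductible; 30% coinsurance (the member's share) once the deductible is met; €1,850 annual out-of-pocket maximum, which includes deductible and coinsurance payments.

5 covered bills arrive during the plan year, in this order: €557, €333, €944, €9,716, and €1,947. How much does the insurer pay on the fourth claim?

€8,845.30

Claim 1 — €557: entire amount goes to the deductible. Cost to member: €557. OOP to date €557. Plan pays €557 − €557 = €0.
Claim 2 — €333: deductible takes €56, €277 remains; 30% of €277 = €83.10. Cost to member: €139.10. OOP to date €696.10. Insurer: €333 − €139.10 = €193.90.
Claim 3 — €944: deductible met; 30% of €944 = €283.20. Cost to member: €283.20. OOP to date €979.30. Insurer: €944 − €283.20 = €660.80.
Claim 4 — €9,716: deductible met; 30% of €9,716 = €2,914.80. OOP would hit €3,894.10 > €1,850, so the cap limits the member to €1,850 − €979.30 = €870.70. Insurer: €9,716 − €870.70 = €8,845.30.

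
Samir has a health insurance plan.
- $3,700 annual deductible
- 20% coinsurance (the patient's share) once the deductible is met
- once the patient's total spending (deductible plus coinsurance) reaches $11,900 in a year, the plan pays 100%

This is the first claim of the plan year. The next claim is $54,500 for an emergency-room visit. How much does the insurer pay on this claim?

$42,600

The full $3,700 deductible is still open; $3,700 of this bill applies to it.
After the $3,700 deductible portion, $54,500 − $3,700 = $50,800 is subject to coinsurance.
Coinsurance: $50,800 × 20% = $10,160.
Patient responsibility before any cap: $3,700 + $10,160 = $13,860.
Adding $13,860 to the $0 already spent would give $13,860, which exceeds the $11,900 cap; the patient pays just $11,900 − $0 = $11,900.
The insurer covers the remainder: $54,500 − $11,900 = $42,600.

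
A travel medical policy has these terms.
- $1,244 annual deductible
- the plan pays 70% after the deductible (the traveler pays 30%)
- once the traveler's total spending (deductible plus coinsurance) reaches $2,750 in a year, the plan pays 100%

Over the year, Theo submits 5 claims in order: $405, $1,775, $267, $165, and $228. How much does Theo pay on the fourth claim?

$49.50

Claim 1 ($405): entire amount goes to the deductible. Traveler pays $405; OOP now $405.
Claim 2 ($1,775): $839 to deductible, leaving $936; traveler's 30% is $280.80. Traveler pays $1,119.80; OOP now $1,524.80.
Claim 3 ($267): 30% coinsurance on $267 = $80.10. Traveler owes $80.10 (running OOP $1,604.90).
Claim 4 ($165): 30% coinsurance on $165 = $49.50. Traveler owes $49.50 (running OOP $1,654.40).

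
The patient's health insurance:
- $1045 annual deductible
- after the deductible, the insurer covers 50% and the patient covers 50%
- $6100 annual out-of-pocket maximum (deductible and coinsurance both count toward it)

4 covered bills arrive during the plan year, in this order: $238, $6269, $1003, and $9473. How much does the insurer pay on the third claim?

$501.50

Claim 1 — $238: entire amount goes to the deductible. Cost to patient: $238. OOP to date $238. Plan pays $238 − $238 = $0.
Claim 2 — $6269: $807 finishes the deductible; $5462 goes to coinsurance; coinsurance $5462 × 50% = $2731. Patient pays $3538; OOP now $3776. Plan pays $6269 − $3538 = $2731.
Claim 3 — $1003: deductible already satisfied, so patient's share is 50% × $1003 = $501.50. Patient pays $501.50; OOP now $4277.50. Insurer: $1003 − $501.50 = $501.50.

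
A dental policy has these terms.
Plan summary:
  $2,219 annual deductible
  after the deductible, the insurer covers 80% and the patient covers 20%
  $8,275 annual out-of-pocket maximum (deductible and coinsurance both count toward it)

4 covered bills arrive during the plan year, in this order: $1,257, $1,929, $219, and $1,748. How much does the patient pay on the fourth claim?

Claim 1 — $1,257: fully absorbed by the deductible. Patient pays $1,257; OOP now $1,257.
Claim 2 — $1,929: deductible takes $962, $967 remains; coinsurance $967 × 20% = $193.40. Patient owes $1,155.40 (running OOP $2,412.40).
Claim 3 — $219: deductible already satisfied, so patient's share is 20% × $219 = $43.80. Patient owes $43.80 (running OOP $2,456.20).
Claim 4 — $1,748: deductible already satisfied, so patient's share is 20% × $1,748 = $349.60. Patient owes $349.60 (running OOP $2,805.80).

$349.60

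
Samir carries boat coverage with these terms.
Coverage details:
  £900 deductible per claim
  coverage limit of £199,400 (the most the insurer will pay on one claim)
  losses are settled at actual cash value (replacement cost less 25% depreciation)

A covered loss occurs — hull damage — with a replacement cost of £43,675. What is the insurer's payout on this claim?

At 25% depreciation, ACV = £43,675 − £10,918.75 = £32,756.25.
Less the £900 deductible: £32,756.25 − £900 = £31,856.25.
£31,856.25 is within the £199,400 limit, so the insurer pays £31,856.25.

£31,856.25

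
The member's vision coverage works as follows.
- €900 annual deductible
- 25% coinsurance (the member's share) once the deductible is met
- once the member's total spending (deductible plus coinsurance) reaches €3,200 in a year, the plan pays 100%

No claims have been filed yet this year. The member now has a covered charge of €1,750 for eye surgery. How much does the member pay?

Deductible not yet touched, so the first €900 of the bill goes to the deductible.
The remaining €850 (= €1,750 − €900) moves to coinsurance.
Coinsurance: €850 × 25% = €212.50.
That puts the member's cost at €900 + €212.50 = €1,112.50 before any cap.
Cumulative spending €0 + €1,112.50 = €1,112.50 stays under the €3,200 maximum.

€1,112.50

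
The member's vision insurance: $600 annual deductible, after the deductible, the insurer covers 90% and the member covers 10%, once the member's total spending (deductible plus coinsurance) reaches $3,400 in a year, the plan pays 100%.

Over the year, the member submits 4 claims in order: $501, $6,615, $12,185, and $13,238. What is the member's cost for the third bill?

Claim 1 — $501: fully absorbed by the deductible. Member pays $501; OOP now $501.
Claim 2 — $6,615: $99 to deductible, leaving $6,516; member's 10% is $651.60. Member pays $750.60; OOP now $1,251.60.
Claim 3 — $12,185: 10% coinsurance on $12,185 = $1,218.50. Member owes $1,218.50 (running OOP $2,470.10).

$1,218.50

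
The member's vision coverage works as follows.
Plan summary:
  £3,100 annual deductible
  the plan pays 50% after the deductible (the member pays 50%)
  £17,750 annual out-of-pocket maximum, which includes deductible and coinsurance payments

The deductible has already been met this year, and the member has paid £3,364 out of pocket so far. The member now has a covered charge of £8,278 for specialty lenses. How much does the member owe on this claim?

The deductible is already satisfied, so the full bill goes to coinsurance.
Member's 50% share of £8,278 is £4,139.
Total out-of-pocket so far would be £3,364 + £4,139 = £7,503, below the £17,750 cap — no reduction.

£4,139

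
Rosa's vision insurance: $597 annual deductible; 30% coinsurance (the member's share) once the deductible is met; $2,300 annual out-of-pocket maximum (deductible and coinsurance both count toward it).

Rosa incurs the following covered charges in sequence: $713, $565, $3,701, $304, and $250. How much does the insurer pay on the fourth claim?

Claim 1 — $713: deductible takes $597, $116 remains; member's 30% is $34.80. Member owes $631.80 (running OOP $631.80). Plan pays $713 − $631.80 = $81.20.
Claim 2 — $565: deductible already satisfied, so member's share is 30% × $565 = $169.50. Member pays $169.50; OOP now $801.30. Plan pays $565 − $169.50 = $395.50.
Claim 3 — $3,701: 30% coinsurance on $3,701 = $1,110.30. Member owes $1,110.30 (running OOP $1,911.60). Plan pays $3,701 − $1,110.30 = $2,590.70.
Claim 4 — $304: deductible already satisfied, so member's share is 30% × $304 = $91.20. Cost to member: $91.20. OOP to date $2,002.80. Plan pays $304 − $91.20 = $212.80.

$212.80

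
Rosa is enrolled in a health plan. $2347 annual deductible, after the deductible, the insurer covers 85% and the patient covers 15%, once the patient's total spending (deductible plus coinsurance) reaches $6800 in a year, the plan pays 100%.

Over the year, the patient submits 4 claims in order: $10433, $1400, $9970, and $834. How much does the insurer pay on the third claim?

$8474.50

#1 ($10433): $2347 to deductible, leaving $8086; patient's 15% is $1212.90. Patient owes $3559.90 (running OOP $3559.90). Plan pays $10433 − $3559.90 = $6873.10.
#2 ($1400): deductible met; 15% of $1400 = $210. Patient pays $210; OOP now $3769.90. Insurer: $1400 − $210 = $1190.
#3 ($9970): 15% coinsurance on $9970 = $1495.50. Patient pays $1495.50; OOP now $5265.40. Plan pays $9970 − $1495.50 = $8474.50.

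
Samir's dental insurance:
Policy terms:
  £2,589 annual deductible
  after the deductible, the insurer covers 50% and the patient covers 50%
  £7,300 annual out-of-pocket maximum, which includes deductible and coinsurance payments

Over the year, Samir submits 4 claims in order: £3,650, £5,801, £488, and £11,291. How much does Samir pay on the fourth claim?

£1,036

Claim 1 (£3,650): deductible takes £2,589, £1,061 remains; patient's 50% is £530.50. Patient pays £3,119.50; OOP now £3,119.50.
Claim 2 (£5,801): 50% coinsurance on £5,801 = £2,900.50. Patient owes £2,900.50 (running OOP £6,020).
Claim 3 (£488): 50% coinsurance on £488 = £244. Patient pays £244; OOP now £6,264.
Claim 4 (£11,291): deductible already satisfied, so patient's share is 50% × £11,291 = £5,645.50. That would push OOP to £11,909.50, over the £7,300 cap, so patient pays £7,300 − £6,264 = £1,036.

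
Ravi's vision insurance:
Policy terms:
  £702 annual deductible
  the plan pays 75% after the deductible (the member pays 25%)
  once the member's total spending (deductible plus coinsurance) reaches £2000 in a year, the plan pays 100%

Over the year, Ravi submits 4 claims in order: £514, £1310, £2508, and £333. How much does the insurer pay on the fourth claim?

Bill 1, £514: entire amount goes to the deductible. Member owes £514 (running OOP £514). Plan pays £514 − £514 = £0.
Bill 2, £1310: deductible takes £188, £1122 remains; coinsurance £1122 × 25% = £280.50. Member owes £468.50 (running OOP £982.50). Insurer: £1310 − £468.50 = £841.50.
Bill 3, £2508: deductible met; 25% of £2508 = £627. Member pays £627; OOP now £1609.50. Plan pays £2508 − £627 = £1881.
Bill 4, £333: deductible met; 25% of £333 = £83.25. Member owes £83.25 (running OOP £1692.75). Insurer: £333 − £83.25 = £249.75.

£249.75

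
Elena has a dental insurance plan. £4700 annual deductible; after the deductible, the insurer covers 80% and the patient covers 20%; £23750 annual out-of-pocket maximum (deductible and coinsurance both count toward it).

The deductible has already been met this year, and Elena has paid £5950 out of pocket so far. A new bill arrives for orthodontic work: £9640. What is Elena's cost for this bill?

The deductible is already satisfied, so the full bill goes to coinsurance.
Coinsurance: £9640 × 20% = £1928.
Cumulative spending £5950 + £1928 = £7878 stays under the £23750 maximum.

£1928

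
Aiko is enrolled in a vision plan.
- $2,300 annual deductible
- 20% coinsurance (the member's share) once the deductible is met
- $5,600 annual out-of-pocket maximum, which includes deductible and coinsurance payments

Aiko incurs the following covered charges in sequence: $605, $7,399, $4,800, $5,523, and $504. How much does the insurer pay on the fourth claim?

$4,418.40

Bill 1, $605: fully absorbed by the deductible. Member owes $605 (running OOP $605). Insurer: $605 − $605 = $0.
Bill 2, $7,399: $1,695 to deductible, leaving $5,704; coinsurance $5,704 × 20% = $1,140.80. Cost to member: $2,835.80. OOP to date $3,440.80. Plan pays $7,399 − $2,835.80 = $4,563.20.
Bill 3, $4,800: deductible already satisfied, so member's share is 20% × $4,800 = $960. Cost to member: $960. OOP to date $4,400.80. Insurer: $4,800 − $960 = $3,840.
Bill 4, $5,523: deductible met; 20% of $5,523 = $1,104.60. Member pays $1,104.60; OOP now $5,505.40. Insurer: $5,523 − $1,104.60 = $4,418.40.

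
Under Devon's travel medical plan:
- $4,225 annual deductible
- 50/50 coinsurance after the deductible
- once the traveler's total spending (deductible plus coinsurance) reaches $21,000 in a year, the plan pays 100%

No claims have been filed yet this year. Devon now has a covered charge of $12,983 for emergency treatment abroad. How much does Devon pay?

$8,604

Deductible not yet touched, so the first $4,225 of the bill goes to the deductible.
After the $4,225 deductible portion, $12,983 − $4,225 = $8,758 is subject to coinsurance.
50% of $8,758 = $4,379 falls to the traveler.
That puts the traveler's cost at $4,225 + $4,379 = $8,604 before any cap.
Cumulative spending $0 + $8,604 = $8,604 stays under the $21,000 maximum.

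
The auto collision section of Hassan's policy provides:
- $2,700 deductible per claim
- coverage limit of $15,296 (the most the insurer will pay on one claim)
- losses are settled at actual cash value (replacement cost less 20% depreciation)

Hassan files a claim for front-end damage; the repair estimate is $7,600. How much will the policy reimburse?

$3,380

At 20% depreciation, ACV = $7,600 − $1,520 = $6,080.
Subtract the deductible: $6,080 − $2,700 = $3,380.
That's under the $15,296 cap, so the insurer reimburses the full $3,380.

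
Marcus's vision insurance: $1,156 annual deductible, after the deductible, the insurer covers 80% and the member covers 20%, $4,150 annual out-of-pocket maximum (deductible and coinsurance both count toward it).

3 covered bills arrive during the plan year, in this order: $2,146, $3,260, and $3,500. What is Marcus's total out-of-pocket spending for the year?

$2,706

Bill 1, $2,146: $1,156 to deductible, leaving $990; member's 20% is $198. Member owes $1,354 (running OOP $1,354).
Bill 2, $3,260: 20% coinsurance on $3,260 = $652. Member owes $652 (running OOP $2,006).
Bill 3, $3,500: deductible already satisfied, so member's share is 20% × $3,500 = $700. Member owes $700 (running OOP $2,706).
Total paid by the member: $1,354 + $652 + $700 = $2,706.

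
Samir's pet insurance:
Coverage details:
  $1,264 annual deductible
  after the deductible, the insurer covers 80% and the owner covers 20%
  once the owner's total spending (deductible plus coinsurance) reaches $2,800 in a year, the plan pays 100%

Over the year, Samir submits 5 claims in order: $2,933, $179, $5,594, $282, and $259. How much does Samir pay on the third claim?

Claim 1 ($2,933): deductible takes $1,264, $1,669 remains; 20% of $1,669 = $333.80. Owner owes $1,597.80 (running OOP $1,597.80).
Claim 2 ($179): deductible already satisfied, so owner's share is 20% × $179 = $35.80. Owner owes $35.80 (running OOP $1,633.60).
Claim 3 ($5,594): deductible already satisfied, so owner's share is 20% × $5,594 = $1,118.80. Owner pays $1,118.80; OOP now $2,752.40.

$1,118.80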